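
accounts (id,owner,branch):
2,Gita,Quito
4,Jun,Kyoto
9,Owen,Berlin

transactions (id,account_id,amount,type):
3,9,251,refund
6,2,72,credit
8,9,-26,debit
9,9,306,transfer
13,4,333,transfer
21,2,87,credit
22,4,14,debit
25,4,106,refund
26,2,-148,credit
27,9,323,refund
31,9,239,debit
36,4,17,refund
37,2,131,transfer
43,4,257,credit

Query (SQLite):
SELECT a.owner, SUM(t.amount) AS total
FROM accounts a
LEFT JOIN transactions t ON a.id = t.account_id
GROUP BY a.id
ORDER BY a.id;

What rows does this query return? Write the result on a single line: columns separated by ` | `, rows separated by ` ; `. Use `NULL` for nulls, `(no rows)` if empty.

Gita | 142 ; Jun | 727 ; Owen | 1093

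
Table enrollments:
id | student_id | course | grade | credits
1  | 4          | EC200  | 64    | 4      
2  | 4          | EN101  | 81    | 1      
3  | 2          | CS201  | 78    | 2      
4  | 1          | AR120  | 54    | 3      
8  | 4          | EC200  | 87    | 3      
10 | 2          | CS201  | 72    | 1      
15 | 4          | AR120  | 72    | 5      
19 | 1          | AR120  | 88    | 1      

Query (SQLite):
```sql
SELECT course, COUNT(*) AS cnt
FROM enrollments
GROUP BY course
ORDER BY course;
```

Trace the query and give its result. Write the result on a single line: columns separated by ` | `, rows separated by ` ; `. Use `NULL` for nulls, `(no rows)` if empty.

Partition enrollments by course; compute COUNT(*) within each group.
  AR120: ids {4, 15, 19} → COUNT(*)=3
  CS201: ids {3, 10} → COUNT(*)=2
  EC200: ids {1, 8} → COUNT(*)=2
  EN101: ids {2} → COUNT(*)=1

AR120 | 3 ; CS201 | 2 ; EC200 | 2 ; EN101 | 1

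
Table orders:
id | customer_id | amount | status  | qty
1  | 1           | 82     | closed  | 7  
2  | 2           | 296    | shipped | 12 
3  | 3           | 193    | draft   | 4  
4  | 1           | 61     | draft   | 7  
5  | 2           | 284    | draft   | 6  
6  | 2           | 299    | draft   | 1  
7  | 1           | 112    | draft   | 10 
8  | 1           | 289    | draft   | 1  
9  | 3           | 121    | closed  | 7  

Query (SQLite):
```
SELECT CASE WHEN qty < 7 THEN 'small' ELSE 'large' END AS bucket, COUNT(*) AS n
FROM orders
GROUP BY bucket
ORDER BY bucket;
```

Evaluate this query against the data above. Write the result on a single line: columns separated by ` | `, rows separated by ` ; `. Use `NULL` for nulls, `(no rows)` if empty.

Bucket rows by qty < 7 → 'small' else 'large'; count each bucket.

large | 5 ; small | 4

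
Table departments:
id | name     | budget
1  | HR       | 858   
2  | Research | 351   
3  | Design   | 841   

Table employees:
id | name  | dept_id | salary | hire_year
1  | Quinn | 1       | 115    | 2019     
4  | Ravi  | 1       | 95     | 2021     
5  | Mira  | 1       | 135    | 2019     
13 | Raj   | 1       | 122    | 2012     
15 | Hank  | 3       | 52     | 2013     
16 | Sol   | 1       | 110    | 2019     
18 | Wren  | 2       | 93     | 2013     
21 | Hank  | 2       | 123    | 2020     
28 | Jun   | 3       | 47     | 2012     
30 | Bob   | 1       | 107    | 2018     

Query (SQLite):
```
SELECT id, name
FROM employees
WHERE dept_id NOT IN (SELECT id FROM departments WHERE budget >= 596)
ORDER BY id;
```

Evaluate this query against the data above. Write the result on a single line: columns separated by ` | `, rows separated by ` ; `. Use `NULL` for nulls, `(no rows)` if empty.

18 | Wren ; 21 | Hank

Inner query: departments.id where budget >= 596.
Outer: keep employees rows whose dept_id is not in that set.
Inner query → {1, 3}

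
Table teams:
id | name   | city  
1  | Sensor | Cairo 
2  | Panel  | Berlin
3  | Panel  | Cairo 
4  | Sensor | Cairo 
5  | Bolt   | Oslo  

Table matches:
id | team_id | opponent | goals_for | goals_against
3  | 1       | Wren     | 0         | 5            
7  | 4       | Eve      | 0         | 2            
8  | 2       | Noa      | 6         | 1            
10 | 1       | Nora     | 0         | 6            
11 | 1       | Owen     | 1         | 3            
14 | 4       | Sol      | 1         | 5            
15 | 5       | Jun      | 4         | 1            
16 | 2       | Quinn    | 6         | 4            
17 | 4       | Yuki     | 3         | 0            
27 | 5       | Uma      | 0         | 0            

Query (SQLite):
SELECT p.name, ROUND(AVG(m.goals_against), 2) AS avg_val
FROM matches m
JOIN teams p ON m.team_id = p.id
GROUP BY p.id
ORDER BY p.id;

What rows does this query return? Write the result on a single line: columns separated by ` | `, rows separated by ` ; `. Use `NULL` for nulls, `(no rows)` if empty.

Sensor | 4.67 ; Panel | 2.5 ; Sensor | 2.33 ; Bolt | 0.5

Join each matches row to its teams via team_id.
Group joined rows by teams.id; compute ROUND(AVG(m.goals_against), 2) per group.
  1: ids {3, 10, 11} → ROUND(AVG(m.goals_against), 2)=4.67
  2: ids {8, 16} → ROUND(AVG(m.goals_against), 2)=2.5
  4: ids {7, 14, 17} → ROUND(AVG(m.goals_against), 2)=2.33
  5: ids {15, 27} → ROUND(AVG(m.goals_against), 2)=0.5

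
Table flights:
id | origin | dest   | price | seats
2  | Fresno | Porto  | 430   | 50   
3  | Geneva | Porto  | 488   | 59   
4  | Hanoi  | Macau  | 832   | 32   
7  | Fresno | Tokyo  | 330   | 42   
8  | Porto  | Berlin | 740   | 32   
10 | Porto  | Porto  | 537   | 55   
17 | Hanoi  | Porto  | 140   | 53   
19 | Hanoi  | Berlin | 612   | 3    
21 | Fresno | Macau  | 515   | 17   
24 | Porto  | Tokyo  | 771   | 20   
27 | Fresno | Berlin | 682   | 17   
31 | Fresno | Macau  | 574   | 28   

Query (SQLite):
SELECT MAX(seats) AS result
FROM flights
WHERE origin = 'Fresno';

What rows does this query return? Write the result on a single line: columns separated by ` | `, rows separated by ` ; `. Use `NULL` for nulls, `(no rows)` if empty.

Rows where origin='Fresno' → seats values: [50, 42, 17, 17, 28].
MAX of non-NULL values = 50.

50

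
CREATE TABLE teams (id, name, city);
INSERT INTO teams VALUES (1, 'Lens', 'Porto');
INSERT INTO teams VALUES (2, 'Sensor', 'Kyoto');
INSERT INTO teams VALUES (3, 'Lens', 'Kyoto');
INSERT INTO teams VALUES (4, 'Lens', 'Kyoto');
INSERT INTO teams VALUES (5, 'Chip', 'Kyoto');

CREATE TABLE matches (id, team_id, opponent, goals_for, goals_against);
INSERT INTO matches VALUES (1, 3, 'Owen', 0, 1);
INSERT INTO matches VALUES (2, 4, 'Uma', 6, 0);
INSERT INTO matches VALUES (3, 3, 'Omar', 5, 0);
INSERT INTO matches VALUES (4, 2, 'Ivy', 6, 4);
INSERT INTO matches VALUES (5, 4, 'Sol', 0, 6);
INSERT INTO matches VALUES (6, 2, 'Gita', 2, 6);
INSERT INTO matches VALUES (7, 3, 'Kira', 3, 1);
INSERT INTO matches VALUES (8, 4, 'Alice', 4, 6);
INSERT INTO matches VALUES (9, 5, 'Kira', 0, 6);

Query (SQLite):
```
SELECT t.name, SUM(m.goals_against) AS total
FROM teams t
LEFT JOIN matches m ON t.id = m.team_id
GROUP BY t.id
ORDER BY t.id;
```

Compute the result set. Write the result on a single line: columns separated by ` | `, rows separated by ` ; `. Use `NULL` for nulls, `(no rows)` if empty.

Lens | NULL ; Sensor | 10 ; Lens | 2 ; Lens | 12 ; Chip | 6

LEFT JOIN keeps every teams row; unmatched ones get NULL for matches columns.
Group by teams.id and compute SUM(m.goals_against). SUM over an all-NULL group is NULL.
  1: ids {—} → SUM(m.goals_against)=NULL
  2: ids {4, 6} → SUM(m.goals_against)=10
  3: ids {1, 3, 7} → SUM(m.goals_against)=2
  4: ids {2, 5, 8} → SUM(m.goals_against)=12
  5: ids {9} → SUM(m.goals_against)=6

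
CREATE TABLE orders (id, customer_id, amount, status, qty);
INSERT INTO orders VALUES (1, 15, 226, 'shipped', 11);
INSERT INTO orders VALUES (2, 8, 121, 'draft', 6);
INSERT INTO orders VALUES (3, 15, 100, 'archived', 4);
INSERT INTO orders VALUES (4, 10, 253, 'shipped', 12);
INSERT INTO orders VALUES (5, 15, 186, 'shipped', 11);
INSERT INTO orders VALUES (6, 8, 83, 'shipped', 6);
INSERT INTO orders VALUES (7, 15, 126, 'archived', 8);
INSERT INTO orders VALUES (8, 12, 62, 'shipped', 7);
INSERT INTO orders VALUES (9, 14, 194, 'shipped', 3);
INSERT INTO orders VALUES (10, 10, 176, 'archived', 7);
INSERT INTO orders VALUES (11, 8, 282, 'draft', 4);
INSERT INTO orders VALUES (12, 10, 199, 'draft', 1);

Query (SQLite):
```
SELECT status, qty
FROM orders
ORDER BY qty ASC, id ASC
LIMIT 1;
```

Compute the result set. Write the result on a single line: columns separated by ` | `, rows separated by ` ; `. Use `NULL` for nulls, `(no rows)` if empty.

draft | 1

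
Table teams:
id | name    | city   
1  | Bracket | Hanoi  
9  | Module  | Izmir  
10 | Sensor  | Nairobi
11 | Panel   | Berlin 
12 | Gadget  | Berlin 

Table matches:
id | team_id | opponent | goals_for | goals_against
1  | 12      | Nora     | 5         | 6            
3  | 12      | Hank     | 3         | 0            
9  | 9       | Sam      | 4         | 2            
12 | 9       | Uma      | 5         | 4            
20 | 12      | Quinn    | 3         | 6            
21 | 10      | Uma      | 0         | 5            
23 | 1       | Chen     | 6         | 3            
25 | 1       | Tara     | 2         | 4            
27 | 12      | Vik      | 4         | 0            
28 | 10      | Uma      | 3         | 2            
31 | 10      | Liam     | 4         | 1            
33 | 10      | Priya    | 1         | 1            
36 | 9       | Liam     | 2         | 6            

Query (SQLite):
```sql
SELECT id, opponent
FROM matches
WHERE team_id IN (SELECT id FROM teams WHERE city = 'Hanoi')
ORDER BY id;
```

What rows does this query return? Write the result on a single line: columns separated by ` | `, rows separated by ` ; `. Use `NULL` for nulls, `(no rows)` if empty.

Inner query: teams.id where city = 'Hanoi'.
Outer: keep matches rows whose team_id is in that set.
Inner query → {1}

23 | Chen ; 25 | Tara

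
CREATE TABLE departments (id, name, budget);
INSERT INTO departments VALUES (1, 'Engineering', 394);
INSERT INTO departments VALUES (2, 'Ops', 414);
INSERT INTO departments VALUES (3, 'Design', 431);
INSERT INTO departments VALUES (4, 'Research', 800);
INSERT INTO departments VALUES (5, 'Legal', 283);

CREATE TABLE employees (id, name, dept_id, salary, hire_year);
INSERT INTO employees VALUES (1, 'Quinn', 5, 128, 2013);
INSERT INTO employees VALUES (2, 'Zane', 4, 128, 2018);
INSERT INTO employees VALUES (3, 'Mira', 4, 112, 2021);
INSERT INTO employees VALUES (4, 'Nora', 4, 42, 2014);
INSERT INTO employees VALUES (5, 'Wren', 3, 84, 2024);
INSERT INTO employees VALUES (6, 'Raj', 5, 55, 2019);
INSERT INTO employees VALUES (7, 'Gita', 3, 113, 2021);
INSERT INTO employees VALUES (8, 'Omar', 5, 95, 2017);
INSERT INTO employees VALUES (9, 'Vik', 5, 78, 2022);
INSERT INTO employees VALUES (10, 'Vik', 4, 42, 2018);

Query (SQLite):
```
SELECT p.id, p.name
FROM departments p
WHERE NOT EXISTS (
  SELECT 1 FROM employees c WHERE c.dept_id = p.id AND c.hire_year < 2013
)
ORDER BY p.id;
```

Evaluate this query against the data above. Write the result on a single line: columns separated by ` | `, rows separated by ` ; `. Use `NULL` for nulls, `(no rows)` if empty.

For each departments row, check whether any employees with matching dept_id has hire_year < 2013.
Keep rows where that is false.

1 | Engineering ; 2 | Ops ; 3 | Design ; 4 | Research ; 5 | Legal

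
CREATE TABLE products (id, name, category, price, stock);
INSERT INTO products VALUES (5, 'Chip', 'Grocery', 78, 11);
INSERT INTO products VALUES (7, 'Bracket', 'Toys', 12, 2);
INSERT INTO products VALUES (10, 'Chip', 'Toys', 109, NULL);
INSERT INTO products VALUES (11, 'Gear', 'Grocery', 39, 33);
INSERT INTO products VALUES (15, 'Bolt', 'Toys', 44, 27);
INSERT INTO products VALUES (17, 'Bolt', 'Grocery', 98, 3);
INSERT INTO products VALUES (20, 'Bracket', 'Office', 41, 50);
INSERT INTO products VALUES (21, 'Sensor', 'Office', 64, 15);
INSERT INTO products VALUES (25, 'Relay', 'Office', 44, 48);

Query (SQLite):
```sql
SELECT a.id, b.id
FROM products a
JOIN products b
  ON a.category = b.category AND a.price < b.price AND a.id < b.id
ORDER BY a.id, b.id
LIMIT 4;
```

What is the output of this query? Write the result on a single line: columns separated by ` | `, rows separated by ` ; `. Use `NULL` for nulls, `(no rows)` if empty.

5 | 17 ; 7 | 10 ; 7 | 15 ; 11 | 17

Pairs (a,b) with same category, a.price < b.price, a.id < b.id.
category groups: Grocery:{5,11,17} Office:{20,21,25} Toys:{7,10,15}
Ordered by (a.id, b.id); first 4.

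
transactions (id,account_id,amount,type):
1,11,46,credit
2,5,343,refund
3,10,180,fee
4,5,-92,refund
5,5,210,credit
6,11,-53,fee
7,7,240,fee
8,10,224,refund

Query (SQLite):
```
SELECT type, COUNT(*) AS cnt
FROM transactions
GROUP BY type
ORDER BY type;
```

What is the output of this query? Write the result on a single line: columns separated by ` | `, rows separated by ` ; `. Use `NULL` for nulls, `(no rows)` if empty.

Partition transactions by type; compute COUNT(*) within each group.
  credit: ids {1, 5} → COUNT(*)=2
  fee: ids {3, 6, 7} → COUNT(*)=3
  refund: ids {2, 4, 8} → COUNT(*)=3

credit | 2 ; fee | 3 ; refund | 3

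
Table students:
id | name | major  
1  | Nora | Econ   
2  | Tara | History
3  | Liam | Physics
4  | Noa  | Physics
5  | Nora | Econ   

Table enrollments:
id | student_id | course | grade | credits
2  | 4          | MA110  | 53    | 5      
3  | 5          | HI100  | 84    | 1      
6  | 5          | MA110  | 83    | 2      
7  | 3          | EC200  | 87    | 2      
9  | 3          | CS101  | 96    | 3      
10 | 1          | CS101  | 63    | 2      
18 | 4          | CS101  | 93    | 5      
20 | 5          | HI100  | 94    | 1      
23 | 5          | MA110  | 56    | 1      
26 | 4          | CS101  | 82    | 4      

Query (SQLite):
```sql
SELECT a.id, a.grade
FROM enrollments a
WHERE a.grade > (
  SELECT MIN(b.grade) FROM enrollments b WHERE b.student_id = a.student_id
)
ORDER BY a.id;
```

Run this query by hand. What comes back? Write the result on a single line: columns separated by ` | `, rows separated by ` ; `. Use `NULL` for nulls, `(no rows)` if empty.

For each enrollments row a, compute MIN(grade) over rows sharing a.student_id.
Keep row a if a.grade > that per-group MIN.
  student_id=1: MIN(grade) = 63
  student_id=3: MIN(grade) = 87
  student_id=4: MIN(grade) = 53
  student_id=5: MIN(grade) = 56

3 | 84 ; 6 | 83 ; 9 | 96 ; 18 | 93 ; 20 | 94 ; 26 | 82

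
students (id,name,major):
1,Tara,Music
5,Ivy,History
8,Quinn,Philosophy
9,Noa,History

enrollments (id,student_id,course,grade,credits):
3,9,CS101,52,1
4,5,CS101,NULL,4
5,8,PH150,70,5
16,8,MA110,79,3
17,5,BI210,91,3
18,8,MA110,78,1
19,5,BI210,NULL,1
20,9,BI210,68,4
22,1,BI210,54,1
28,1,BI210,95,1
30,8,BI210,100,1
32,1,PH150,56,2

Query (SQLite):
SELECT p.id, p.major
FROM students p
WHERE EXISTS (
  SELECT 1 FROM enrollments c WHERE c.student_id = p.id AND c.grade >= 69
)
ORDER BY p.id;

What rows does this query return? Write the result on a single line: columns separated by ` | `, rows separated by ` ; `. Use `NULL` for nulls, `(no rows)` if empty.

For each students row, check whether any enrollments with matching student_id has grade >= 69.
Keep rows where that is true.

1 | Music ; 5 | History ; 8 | Philosophy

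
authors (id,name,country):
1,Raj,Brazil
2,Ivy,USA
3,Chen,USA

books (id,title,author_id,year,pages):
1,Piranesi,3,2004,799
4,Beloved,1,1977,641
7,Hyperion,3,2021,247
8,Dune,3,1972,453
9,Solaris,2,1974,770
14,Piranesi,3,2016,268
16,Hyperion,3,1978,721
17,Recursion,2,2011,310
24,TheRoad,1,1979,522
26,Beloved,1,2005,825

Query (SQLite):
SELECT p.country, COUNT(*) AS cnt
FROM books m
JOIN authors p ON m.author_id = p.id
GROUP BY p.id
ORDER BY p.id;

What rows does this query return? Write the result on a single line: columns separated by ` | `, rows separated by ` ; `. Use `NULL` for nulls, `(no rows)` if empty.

Join each books row to its authors via author_id.
Group joined rows by authors.id; compute COUNT(*) per group.
  1: ids {4, 24, 26} → COUNT(*)=3
  2: ids {9, 17} → COUNT(*)=2
  3: ids {1, 7, 8, 14, 16} → COUNT(*)=5

Brazil | 3 ; USA | 2 ; USA | 5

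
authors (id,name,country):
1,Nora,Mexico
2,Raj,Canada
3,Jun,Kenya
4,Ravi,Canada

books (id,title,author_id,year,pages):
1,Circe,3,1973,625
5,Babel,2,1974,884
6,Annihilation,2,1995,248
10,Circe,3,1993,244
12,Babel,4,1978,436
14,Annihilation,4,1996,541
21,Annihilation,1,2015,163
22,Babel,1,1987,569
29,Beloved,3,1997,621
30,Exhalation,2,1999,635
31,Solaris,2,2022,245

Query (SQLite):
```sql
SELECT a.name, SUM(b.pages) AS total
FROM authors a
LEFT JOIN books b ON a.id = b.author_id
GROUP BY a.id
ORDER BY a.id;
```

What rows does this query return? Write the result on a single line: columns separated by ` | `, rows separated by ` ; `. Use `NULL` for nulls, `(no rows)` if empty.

Nora | 732 ; Raj | 2012 ; Jun | 1490 ; Ravi | 977

LEFT JOIN keeps every authors row; unmatched ones get NULL for books columns.
Group by authors.id and compute SUM(b.pages). SUM over an all-NULL group is NULL.
  1: ids {21, 22} → SUM(b.pages)=732
  2: ids {5, 6, 30, 31} → SUM(b.pages)=2012
  3: ids {1, 10, 29} → SUM(b.pages)=1490
  4: ids {12, 14} → SUM(b.pages)=977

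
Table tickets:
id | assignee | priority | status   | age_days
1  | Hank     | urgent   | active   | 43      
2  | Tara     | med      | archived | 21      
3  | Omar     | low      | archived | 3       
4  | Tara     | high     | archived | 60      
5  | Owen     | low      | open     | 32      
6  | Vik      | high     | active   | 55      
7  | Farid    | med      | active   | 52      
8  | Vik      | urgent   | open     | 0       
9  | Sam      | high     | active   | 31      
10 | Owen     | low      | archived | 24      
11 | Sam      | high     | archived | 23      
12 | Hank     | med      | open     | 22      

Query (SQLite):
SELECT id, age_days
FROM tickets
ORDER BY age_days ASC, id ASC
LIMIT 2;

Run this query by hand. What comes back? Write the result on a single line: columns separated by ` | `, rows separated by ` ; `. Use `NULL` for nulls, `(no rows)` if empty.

Sort by age_days asc, tiebreak id asc: (0, id=8), (3, id=3), (21, id=2), (22, id=12), (23, id=11) …. Take first 2.

8 | 0 ; 3 | 3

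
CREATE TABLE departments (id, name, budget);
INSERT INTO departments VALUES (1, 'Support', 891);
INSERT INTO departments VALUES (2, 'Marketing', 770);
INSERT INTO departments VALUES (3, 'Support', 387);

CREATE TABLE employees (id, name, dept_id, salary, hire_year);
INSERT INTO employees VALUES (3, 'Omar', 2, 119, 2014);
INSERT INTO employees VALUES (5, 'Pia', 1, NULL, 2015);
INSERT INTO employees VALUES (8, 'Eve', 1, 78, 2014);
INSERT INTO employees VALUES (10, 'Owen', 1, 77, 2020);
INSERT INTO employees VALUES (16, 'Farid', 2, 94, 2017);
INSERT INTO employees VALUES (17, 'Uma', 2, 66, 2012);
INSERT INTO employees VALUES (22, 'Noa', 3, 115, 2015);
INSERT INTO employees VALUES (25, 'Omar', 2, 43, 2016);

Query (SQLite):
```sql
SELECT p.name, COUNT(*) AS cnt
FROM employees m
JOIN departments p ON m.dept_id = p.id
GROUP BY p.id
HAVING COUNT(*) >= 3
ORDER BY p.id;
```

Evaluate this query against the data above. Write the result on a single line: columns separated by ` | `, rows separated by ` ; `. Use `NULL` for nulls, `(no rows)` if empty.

Support | 3 ; Marketing | 4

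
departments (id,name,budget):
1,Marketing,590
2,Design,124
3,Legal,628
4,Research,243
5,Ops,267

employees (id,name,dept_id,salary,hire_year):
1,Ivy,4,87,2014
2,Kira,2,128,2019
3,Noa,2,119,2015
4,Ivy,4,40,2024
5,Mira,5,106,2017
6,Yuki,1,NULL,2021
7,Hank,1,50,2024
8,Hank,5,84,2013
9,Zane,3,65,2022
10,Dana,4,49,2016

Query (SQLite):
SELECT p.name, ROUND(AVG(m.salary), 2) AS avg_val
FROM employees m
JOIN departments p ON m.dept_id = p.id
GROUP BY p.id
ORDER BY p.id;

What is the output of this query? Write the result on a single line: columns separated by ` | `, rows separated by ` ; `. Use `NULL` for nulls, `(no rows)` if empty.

Marketing | 50 ; Design | 123.5 ; Legal | 65 ; Research | 58.67 ; Ops | 95

Join each employees row to its departments via dept_id.
Group joined rows by departments.id; compute ROUND(AVG(m.salary), 2) per group.
  1: ids {6, 7} → ROUND(AVG(m.salary), 2)=50
  2: ids {2, 3} → ROUND(AVG(m.salary), 2)=123.5
  3: ids {9} → ROUND(AVG(m.salary), 2)=65
  4: ids {1, 4, 10} → ROUND(AVG(m.salary), 2)=58.67
  5: ids {5, 8} → ROUND(AVG(m.salary), 2)=95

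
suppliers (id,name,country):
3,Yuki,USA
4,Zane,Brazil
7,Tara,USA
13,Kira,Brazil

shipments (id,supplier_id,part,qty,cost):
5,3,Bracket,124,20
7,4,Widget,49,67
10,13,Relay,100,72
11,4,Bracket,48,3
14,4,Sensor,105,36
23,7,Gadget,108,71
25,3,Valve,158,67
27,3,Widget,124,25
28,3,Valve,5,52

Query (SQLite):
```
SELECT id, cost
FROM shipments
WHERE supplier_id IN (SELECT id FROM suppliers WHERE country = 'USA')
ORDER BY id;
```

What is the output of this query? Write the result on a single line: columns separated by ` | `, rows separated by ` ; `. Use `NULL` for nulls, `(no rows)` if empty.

5 | 20 ; 23 | 71 ; 25 | 67 ; 27 | 25 ; 28 | 52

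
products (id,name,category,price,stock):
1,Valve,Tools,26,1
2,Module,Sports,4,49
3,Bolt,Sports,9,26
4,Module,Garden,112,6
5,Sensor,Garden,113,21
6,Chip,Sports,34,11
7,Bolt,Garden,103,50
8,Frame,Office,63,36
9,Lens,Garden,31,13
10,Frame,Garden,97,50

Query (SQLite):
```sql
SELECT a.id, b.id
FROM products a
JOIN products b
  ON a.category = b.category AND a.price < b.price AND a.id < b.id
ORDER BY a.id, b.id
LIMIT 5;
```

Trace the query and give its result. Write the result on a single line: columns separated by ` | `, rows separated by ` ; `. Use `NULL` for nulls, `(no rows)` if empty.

Pairs (a,b) with same category, a.price < b.price, a.id < b.id.
category groups: Garden:{4,5,7,9,10} Office:{8} Sports:{2,3,6} Tools:{1}
Ordered by (a.id, b.id); first 5.

2 | 3 ; 2 | 6 ; 3 | 6 ; 4 | 5 ; 9 | 10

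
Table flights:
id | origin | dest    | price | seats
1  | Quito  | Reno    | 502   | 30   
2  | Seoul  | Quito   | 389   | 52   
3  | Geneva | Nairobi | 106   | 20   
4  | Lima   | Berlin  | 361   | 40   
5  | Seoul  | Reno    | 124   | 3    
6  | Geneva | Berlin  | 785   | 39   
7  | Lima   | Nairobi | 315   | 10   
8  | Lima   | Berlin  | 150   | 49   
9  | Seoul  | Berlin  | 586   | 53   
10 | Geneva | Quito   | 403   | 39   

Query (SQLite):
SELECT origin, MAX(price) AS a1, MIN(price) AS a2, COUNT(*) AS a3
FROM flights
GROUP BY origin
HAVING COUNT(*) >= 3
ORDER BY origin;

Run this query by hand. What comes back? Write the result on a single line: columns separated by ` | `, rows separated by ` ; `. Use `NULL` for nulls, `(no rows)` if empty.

Group flights by origin.
Per group compute: MAX(price), MIN(price), COUNT(*).
HAVING: drop groups with fewer than 3 rows.
  Geneva: ids {3, 6, 10} → MAX(price)=785, MIN(price)=106, COUNT(*)=3
  Lima: ids {4, 7, 8} → MAX(price)=361, MIN(price)=150, COUNT(*)=3
  Quito: ids {1} → MAX(price)=502, MIN(price)=502, COUNT(*)=1
  Seoul: ids {2, 5, 9} → MAX(price)=586, MIN(price)=124, COUNT(*)=3

Geneva | 785 | 106 | 3 ; Lima | 361 | 150 | 3 ; Seoul | 586 | 124 | 3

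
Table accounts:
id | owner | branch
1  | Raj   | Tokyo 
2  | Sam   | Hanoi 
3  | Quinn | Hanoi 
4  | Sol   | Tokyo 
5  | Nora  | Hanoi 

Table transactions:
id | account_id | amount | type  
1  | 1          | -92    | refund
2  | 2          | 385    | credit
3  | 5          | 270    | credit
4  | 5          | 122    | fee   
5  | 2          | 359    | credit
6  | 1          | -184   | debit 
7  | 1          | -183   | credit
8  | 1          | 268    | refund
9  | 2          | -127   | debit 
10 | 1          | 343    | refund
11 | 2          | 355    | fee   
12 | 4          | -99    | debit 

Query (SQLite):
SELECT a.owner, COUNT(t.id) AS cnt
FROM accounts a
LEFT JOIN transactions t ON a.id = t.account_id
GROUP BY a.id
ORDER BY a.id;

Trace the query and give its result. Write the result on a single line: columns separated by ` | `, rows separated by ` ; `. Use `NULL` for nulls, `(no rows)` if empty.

LEFT JOIN keeps every accounts row; unmatched ones get NULL for transactions columns.
Group by accounts.id and compute COUNT(t.id). COUNT(col) of an all-NULL group is 0.
  1: ids {1, 6, 7, 8, 10} → COUNT(t.id)=5
  2: ids {2, 5, 9, 11} → COUNT(t.id)=4
  3: ids {—} → COUNT(t.id)=0
  4: ids {12} → COUNT(t.id)=1
  5: ids {3, 4} → COUNT(t.id)=2

Raj | 5 ; Sam | 4 ; Quinn | 0 ; Sol | 1 ; Nora | 2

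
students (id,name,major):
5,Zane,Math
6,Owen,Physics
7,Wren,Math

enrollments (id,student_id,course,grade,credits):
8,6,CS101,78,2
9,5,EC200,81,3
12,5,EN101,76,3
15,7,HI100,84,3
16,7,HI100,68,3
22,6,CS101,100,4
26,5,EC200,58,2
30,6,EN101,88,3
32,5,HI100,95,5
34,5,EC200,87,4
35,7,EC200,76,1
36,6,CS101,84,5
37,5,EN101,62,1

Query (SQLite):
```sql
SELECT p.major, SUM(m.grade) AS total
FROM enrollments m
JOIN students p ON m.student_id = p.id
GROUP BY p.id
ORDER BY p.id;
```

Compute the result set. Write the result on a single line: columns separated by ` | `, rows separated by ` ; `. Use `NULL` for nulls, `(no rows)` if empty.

Join each enrollments row to its students via student_id.
Group joined rows by students.id; compute SUM(m.grade) per group.
  5: ids {9, 12, 26, 32, 34, 37} → SUM(m.grade)=459
  6: ids {8, 22, 30, 36} → SUM(m.grade)=350
  7: ids {15, 16, 35} → SUM(m.grade)=228

Math | 459 ; Physics | 350 ; Math | 228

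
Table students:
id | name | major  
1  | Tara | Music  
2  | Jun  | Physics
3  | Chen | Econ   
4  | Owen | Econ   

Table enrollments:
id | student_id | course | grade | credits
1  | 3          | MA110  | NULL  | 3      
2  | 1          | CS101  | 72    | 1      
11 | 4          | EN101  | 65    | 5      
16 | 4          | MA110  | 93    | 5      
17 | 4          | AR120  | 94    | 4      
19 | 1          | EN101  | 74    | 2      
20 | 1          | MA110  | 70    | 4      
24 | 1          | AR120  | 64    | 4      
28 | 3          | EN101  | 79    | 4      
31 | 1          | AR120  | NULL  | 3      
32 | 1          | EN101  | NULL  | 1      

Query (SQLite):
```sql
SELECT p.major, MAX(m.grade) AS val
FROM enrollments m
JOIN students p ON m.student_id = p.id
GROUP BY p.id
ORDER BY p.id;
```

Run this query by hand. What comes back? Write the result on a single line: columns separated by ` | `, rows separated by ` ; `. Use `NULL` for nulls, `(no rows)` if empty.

Music | 74 ; Econ | 79 ; Econ | 94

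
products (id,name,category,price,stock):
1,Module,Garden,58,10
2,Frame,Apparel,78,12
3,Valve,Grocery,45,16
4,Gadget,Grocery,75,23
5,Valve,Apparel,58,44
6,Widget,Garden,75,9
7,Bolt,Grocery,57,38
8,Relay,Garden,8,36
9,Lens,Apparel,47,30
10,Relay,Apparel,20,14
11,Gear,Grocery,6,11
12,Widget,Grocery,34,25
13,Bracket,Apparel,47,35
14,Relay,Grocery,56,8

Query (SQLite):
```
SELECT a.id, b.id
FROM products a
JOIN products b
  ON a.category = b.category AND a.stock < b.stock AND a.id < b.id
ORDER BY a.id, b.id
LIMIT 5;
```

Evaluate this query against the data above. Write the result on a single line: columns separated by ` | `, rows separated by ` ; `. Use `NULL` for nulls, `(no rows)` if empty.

1 | 8 ; 2 | 5 ; 2 | 9 ; 2 | 10 ; 2 | 13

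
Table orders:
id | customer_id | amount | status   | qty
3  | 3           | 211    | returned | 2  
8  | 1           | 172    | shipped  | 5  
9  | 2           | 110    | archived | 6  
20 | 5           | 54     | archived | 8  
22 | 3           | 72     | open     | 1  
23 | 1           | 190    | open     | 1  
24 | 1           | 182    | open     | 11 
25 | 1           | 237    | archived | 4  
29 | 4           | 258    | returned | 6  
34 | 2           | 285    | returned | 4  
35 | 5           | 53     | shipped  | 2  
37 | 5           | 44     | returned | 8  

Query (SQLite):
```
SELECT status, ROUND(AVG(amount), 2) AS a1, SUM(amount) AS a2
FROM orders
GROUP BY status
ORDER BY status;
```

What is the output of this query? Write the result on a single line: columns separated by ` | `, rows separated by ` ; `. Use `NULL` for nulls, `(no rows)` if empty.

Group orders by status.
Per group compute: ROUND(AVG(amount), 2), SUM(amount).
  archived: ids {9, 20, 25} → ROUND(AVG(amount), 2)=133.67, SUM(amount)=401
  open: ids {22, 23, 24} → ROUND(AVG(amount), 2)=148, SUM(amount)=444
  returned: ids {3, 29, 34, 37} → ROUND(AVG(amount), 2)=199.5, SUM(amount)=798
  shipped: ids {8, 35} → ROUND(AVG(amount), 2)=112.5, SUM(amount)=225

archived | 133.67 | 401 ; open | 148 | 444 ; returned | 199.5 | 798 ; shipped | 112.5 | 225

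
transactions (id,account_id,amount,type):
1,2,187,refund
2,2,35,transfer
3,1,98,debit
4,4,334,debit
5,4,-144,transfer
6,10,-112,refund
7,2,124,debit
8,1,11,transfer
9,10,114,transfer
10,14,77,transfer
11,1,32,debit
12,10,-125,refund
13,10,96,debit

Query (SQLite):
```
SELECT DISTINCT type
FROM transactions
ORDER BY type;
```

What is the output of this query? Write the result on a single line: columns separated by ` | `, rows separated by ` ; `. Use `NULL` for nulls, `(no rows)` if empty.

debit ; refund ; transfer

Collect distinct type values from transactions.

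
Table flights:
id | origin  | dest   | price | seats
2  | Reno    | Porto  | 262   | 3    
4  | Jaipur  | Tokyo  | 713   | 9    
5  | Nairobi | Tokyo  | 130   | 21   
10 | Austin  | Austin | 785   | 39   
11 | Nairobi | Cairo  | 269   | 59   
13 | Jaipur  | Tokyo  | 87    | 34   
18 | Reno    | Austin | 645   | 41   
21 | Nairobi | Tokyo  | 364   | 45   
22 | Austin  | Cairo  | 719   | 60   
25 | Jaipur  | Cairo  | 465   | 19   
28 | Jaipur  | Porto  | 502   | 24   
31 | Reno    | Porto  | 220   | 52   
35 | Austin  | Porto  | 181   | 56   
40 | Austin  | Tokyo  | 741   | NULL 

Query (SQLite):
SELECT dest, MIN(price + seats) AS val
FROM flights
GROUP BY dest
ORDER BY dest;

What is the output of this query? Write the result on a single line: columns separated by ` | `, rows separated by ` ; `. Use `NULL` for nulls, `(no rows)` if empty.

Austin | 686 ; Cairo | 328 ; Porto | 237 ; Tokyo | 121

For each row compute price + seats.
Group by dest; take MIN of the expression per group.
  Austin: ids {10, 18} → MIN(price + seats)=686
  Cairo: ids {11, 22, 25} → MIN(price + seats)=328
  Porto: ids {2, 28, 31, 35} → MIN(price + seats)=237
  Tokyo: ids {4, 5, 13, 21, 40} → MIN(price + seats)=121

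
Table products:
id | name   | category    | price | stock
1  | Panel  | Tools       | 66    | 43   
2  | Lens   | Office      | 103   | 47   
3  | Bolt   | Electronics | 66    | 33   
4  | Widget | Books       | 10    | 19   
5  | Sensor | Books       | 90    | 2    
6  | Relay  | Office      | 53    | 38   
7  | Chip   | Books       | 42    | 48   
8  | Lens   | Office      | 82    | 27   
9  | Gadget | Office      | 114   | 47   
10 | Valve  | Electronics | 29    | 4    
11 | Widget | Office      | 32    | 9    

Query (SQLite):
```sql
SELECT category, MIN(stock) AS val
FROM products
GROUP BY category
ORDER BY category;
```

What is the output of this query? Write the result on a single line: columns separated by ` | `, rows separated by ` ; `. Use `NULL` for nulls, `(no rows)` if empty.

Partition products by category; compute MIN(stock) within each group.
  Books: ids {4, 5, 7} → MIN(stock)=2
  Electronics: ids {3, 10} → MIN(stock)=4
  Office: ids {2, 6, 8, 9, 11} → MIN(stock)=9
  Tools: ids {1} → MIN(stock)=43

Books | 2 ; Electronics | 4 ; Office | 9 ; Tools | 43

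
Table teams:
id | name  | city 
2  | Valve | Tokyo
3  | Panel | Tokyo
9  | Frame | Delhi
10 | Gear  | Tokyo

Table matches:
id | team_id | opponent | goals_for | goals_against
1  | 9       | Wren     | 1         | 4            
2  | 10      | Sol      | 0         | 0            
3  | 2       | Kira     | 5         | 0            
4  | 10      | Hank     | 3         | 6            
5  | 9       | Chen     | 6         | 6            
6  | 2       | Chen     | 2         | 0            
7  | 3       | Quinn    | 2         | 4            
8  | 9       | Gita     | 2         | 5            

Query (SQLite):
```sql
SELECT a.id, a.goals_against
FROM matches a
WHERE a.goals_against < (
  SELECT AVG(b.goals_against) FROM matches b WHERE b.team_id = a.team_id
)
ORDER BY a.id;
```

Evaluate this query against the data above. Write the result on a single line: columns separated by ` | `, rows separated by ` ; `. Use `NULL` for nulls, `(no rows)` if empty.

For each matches row a, compute AVG(goals_against) over rows sharing a.team_id.
Keep row a if a.goals_against < that per-group AVG.
  team_id=2: AVG(goals_against) = 0.0
  team_id=3: AVG(goals_against) = 4.0
  team_id=9: AVG(goals_against) = 5.0
  team_id=10: AVG(goals_against) = 3.0

1 | 4 ; 2 | 0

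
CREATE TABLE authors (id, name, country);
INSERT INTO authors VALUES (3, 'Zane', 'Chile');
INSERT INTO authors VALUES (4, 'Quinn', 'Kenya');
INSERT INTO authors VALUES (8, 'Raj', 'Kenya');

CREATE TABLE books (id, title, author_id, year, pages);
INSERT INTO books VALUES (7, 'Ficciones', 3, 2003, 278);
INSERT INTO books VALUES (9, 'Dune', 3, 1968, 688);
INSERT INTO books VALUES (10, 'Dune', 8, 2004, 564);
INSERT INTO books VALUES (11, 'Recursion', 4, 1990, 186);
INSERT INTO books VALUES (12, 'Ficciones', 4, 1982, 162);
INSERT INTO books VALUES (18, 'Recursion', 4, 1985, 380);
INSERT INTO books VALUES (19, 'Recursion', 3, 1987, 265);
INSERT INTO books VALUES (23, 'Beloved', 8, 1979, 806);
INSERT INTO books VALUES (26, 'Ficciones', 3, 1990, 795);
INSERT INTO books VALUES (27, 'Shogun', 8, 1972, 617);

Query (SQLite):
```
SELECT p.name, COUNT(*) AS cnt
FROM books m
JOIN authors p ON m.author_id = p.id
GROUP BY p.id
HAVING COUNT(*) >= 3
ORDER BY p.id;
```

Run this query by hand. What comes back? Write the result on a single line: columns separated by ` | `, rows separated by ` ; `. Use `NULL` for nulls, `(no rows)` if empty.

Zane | 4 ; Quinn | 3 ; Raj | 3

Join each books row to its authors via author_id.
Group joined rows by authors.id; compute COUNT(*) per group.
HAVING: keep groups with count ≥ 3.
  3: ids {7, 9, 19, 26} → COUNT(*)=4
  4: ids {11, 12, 18} → COUNT(*)=3
  8: ids {10, 23, 27} → COUNT(*)=3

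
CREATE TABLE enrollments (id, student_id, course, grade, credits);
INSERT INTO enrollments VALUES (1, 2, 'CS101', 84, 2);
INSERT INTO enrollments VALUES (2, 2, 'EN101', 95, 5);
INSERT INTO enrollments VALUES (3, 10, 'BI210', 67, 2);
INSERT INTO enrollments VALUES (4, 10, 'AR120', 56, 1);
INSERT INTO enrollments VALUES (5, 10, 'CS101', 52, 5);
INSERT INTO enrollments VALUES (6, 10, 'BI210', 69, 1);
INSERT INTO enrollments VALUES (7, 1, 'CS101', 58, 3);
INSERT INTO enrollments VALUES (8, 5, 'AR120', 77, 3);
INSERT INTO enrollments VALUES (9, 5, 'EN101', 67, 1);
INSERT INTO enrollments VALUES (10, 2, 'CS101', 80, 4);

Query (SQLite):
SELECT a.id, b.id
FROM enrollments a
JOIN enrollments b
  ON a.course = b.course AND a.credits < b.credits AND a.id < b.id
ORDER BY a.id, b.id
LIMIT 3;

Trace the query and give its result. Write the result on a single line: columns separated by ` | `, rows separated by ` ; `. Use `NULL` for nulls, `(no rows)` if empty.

1 | 5 ; 1 | 7 ; 1 | 10

Pairs (a,b) with same course, a.credits < b.credits, a.id < b.id.
course groups: AR120:{4,8} BI210:{3,6} CS101:{1,5,7,10} EN101:{2,9}
Ordered by (a.id, b.id); first 3.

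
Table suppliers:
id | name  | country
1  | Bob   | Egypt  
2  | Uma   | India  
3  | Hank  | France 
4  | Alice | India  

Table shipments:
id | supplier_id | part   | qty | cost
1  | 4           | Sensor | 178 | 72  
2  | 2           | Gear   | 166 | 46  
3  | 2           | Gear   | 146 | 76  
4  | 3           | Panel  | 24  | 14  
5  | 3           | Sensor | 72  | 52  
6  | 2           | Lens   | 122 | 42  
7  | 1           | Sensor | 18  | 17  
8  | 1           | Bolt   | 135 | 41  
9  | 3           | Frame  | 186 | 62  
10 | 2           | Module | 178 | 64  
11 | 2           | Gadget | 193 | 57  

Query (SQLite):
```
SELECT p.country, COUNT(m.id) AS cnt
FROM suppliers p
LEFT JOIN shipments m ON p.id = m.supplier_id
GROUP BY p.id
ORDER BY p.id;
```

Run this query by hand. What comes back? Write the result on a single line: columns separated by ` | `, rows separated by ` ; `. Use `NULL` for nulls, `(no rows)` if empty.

Egypt | 2 ; India | 5 ; France | 3 ; India | 1

LEFT JOIN keeps every suppliers row; unmatched ones get NULL for shipments columns.
Group by suppliers.id and compute COUNT(m.id). COUNT(col) of an all-NULL group is 0.
  1: ids {7, 8} → COUNT(m.id)=2
  2: ids {2, 3, 6, 10, 11} → COUNT(m.id)=5
  3: ids {4, 5, 9} → COUNT(m.id)=3
  4: ids {1} → COUNT(m.id)=1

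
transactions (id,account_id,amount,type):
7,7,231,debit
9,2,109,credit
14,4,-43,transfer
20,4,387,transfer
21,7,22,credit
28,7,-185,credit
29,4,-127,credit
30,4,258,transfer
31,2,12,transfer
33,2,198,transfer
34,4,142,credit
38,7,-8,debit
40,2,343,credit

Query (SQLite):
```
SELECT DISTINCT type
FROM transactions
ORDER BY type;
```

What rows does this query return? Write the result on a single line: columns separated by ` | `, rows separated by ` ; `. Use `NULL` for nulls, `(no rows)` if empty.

Collect distinct type values from transactions.

credit ; debit ; transfer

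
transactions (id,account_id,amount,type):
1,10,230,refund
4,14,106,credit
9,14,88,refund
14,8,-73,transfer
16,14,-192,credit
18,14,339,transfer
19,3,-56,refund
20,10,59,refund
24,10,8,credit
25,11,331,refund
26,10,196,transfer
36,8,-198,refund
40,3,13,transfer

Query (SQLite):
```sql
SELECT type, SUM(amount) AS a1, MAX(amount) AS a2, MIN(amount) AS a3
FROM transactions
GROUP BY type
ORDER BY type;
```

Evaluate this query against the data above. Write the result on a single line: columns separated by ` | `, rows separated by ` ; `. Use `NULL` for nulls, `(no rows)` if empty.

Group transactions by type.
Per group compute: SUM(amount), MAX(amount), MIN(amount).
  credit: ids {4, 16, 24} → SUM(amount)=-78, MAX(amount)=106, MIN(amount)=-192
  refund: ids {1, 9, 19, 20, 25, 36} → SUM(amount)=454, MAX(amount)=331, MIN(amount)=-198
  transfer: ids {14, 18, 26, 40} → SUM(amount)=475, MAX(amount)=339, MIN(amount)=-73

credit | -78 | 106 | -192 ; refund | 454 | 331 | -198 ; transfer | 475 | 339 | -73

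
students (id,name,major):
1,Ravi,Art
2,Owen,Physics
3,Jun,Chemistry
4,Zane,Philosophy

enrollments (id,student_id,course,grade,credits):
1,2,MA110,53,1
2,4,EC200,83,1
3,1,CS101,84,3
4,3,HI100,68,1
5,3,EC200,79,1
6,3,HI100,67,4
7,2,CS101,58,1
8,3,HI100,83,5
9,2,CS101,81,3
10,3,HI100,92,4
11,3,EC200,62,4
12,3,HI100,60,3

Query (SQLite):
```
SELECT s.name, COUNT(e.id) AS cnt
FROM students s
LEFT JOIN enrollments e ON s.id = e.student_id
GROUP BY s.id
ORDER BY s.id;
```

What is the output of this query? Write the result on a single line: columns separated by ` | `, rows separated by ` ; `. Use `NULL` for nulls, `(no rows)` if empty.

Ravi | 1 ; Owen | 3 ; Jun | 7 ; Zane | 1

LEFT JOIN keeps every students row; unmatched ones get NULL for enrollments columns.
Group by students.id and compute COUNT(e.id). COUNT(col) of an all-NULL group is 0.
  1: ids {3} → COUNT(e.id)=1
  2: ids {1, 7, 9} → COUNT(e.id)=3
  3: ids {4, 5, 6, 8, 10, 11, 12} → COUNT(e.id)=7
  4: ids {2} → COUNT(e.id)=1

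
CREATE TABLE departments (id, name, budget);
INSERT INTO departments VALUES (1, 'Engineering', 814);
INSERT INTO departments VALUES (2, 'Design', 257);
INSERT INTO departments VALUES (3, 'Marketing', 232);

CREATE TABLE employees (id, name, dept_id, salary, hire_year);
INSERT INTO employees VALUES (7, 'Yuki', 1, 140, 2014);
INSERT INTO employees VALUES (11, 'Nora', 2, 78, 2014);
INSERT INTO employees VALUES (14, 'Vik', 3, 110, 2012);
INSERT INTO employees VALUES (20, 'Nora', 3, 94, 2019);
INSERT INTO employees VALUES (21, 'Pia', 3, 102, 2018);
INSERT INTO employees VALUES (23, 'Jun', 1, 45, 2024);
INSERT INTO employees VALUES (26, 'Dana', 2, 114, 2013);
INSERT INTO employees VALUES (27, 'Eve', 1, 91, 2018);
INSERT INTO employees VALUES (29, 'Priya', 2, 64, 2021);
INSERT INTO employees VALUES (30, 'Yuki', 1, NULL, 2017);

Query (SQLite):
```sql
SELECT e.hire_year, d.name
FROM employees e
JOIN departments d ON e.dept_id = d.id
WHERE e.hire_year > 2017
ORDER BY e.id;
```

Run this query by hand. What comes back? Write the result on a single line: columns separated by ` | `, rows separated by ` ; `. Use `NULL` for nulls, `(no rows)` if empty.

Each employees row matches the departments row where dept_id = departments.id.
Then keep rows with e.hire_year > 2017.

2019 | Marketing ; 2018 | Marketing ; 2024 | Engineering ; 2018 | Engineering ; 2021 | Design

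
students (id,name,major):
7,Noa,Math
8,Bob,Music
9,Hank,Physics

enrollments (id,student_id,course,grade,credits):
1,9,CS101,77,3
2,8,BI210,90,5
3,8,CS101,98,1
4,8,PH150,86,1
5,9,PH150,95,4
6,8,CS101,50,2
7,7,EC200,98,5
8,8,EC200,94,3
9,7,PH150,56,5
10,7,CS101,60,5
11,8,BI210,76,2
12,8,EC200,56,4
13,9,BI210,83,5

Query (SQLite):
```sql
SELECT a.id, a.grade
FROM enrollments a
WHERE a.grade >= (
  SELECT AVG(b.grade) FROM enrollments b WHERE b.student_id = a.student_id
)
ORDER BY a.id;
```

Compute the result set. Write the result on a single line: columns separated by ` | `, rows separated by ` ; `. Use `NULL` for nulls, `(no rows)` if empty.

2 | 90 ; 3 | 98 ; 4 | 86 ; 5 | 95 ; 7 | 98 ; 8 | 94

For each enrollments row a, compute AVG(grade) over rows sharing a.student_id.
Keep row a if a.grade >= that per-group AVG.
  student_id=7: AVG(grade) = 71.333333
  student_id=8: AVG(grade) = 78.571429
  student_id=9: AVG(grade) = 85.0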